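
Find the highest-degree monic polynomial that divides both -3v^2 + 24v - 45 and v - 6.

Apply the Euclidean algorithm:
  -3v^2 + 24v - 45 = (-3v + 6)(v - 6) + (-9)
  v - 6 = (-(1/9)v + 2/3)(-9) + (0)
The last nonzero remainder is the constant -9, so the polynomials are coprime and gcd = 1.

1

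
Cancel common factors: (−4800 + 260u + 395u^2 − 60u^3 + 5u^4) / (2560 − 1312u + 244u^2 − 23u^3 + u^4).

Euclidean algorithm in ℚ[u]:
  5u^4 − 60u^3 + 395u^2 + 260u − 4800 = (5)(u^4 − 23u^3 + 244u^2 − 1312u + 2560) + (55u^3 − 825u^2 + 6820u − 17600)
  u^4 − 23u^3 + 244u^2 − 1312u + 2560 = ((1/55)u − 8/55)(55u^3 − 825u^2 + 6820u − 17600) + (0)
Last nonzero remainder: 55u^3 − 825u^2 + 6820u − 17600. Dividing through by 55 gives the monic gcd u^3 − 15u^2 + 124u − 320.
Cancel u^3 − 15u^2 + 124u − 320 from numerator and denominator to get the reduced form.

(15 + 5u)/(−8 + u)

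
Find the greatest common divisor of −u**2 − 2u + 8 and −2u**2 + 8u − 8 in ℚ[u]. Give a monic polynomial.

u − 2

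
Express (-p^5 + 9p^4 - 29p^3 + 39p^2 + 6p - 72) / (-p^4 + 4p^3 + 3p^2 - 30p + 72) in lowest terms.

Apply the Euclidean algorithm:
  -p^5 + 9p^4 - 29p^3 + 39p^2 + 6p - 72 = (p - 5)(-p^4 + 4p^3 + 3p^2 - 30p + 72) + (-12p^3 + 84p^2 - 216p + 288)
  -p^4 + 4p^3 + 3p^2 - 30p + 72 = ((1/12)p + 1/4)(-12p^3 + 84p^2 - 216p + 288) + (0)
Last nonzero remainder: -12p^3 + 84p^2 - 216p + 288. Dividing through by -12 gives the monic gcd p^3 - 7p^2 + 18p - 24.
Cancel p^3 - 7p^2 + 18p - 24 from numerator and denominator to get the reduced form.

(p^2 - 2p - 3)/(p + 3)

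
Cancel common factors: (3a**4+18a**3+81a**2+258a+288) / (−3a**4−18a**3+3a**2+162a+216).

Apply the Euclidean algorithm:
  3a**4+18a**3+81a**2+258a+288 = (−1)(−3a**4−18a**3+3a**2+162a+216) + (84a**2+420a+504)
  −3a**4−18a**3+3a**2+162a+216 = (−(1/28)a**2−(1/28)a+3/7)(84a**2+420a+504) + (0)
Last nonzero remainder: 84a**2+420a+504. Dividing through by 84 gives the monic gcd a**2+5a+6.
Cancel a**2+5a+6 from numerator and denominator to get the reduced form.

(−a**2−a−16)/(a**2+a−12)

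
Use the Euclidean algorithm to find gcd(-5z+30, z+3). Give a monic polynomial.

Apply the Euclidean algorithm:
  -5z+30 = (-5)(z+3) + (45)
  z+3 = ((1/45)z+1/15)(45) + (0)
The last nonzero remainder is the constant 45, so the polynomials are coprime and gcd = 1.

1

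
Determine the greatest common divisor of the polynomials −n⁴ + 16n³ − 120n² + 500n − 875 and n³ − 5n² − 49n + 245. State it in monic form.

n − 5

Euclidean algorithm in ℚ[n]:
  −n⁴ + 16n³ − 120n² + 500n − 875 = (−n + 11)(n³ − 5n² − 49n + 245) + (−114n² + 1284n − 3570)
  n³ − 5n² − 49n + 245 = (−(1/114)n − 119/2166)(−114n² + 1284n − 3570) + (−(3528/361)n + 17640/361)
  −114n² + 1284n − 3570 = ((6859/588)n − 6137/84)(−(3528/361)n + 17640/361) + (0)
Last nonzero remainder: −(3528/361)n + 17640/361. Dividing through by −3528/361 gives the monic gcd n − 5.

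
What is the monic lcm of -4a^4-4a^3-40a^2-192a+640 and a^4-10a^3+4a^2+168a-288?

Repeated division with remainder:
  -4a^4-4a^3-40a^2-192a+640 = (-4)(a^4-10a^3+4a^2+168a-288) + (-44a^3-24a^2+480a-512)
  a^4-10a^3+4a^2+168a-288 = (-(1/44)a+29/121)(-44a^3-24a^2+480a-512) + ((2500/121)a^2+(5000/121)a-20000/121)
  -44a^3-24a^2+480a-512 = (-(1331/625)a+1936/625)((2500/121)a^2+(5000/121)a-20000/121) + (0)
Last nonzero remainder: (2500/121)a^2+(5000/121)a-20000/121. Dividing through by 2500/121 gives the monic gcd a^2+2a-8.
Then lcm(f, g) = f·g / gcd(f, g); expanding and making the result monic gives the answer.

a^6-11a^5+34a^4-36a^3-376a^2+3648a-5760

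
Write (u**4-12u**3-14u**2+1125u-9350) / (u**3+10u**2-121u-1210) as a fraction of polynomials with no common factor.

(u**2-11u+85)/(u+11)

Euclidean algorithm in ℚ[u]:
  u**4-12u**3-14u**2+1125u-9350 = (u-22)(u**3+10u**2-121u-1210) + (327u**2-327u-35970)
  u**3+10u**2-121u-1210 = ((1/327)u+11/327)(327u**2-327u-35970) + (0)
Last nonzero remainder: 327u**2-327u-35970. Dividing through by 327 gives the monic gcd u**2-u-110.
Cancel u**2-u-110 from numerator and denominator to get the reduced form.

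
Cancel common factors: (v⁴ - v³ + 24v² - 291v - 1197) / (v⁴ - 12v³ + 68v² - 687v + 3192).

Repeated division with remainder:
  v⁴ - v³ + 24v² - 291v - 1197 = (v⁴ - 12v³ + 68v² - 687v + 3192) + (11v³ - 44v² + 396v - 4389)
  v⁴ - 12v³ + 68v² - 687v + 3192 = ((1/11)v - 8/11)(11v³ - 44v² + 396v - 4389) + (0)
Last nonzero remainder: 11v³ - 44v² + 396v - 4389. Dividing through by 11 gives the monic gcd v³ - 4v² + 36v - 399.
Cancel v³ - 4v² + 36v - 399 from numerator and denominator to get the reduced form.

(v + 3)/(v - 8)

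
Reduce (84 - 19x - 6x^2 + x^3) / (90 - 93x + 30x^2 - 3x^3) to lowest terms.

(28 + 3x - x^2)/(30 - 21x + 3x^2)

Apply the Euclidean algorithm:
  x^3 - 6x^2 - 19x + 84 = (-1/3)(-3x^3 + 30x^2 - 93x + 90) + (4x^2 - 50x + 114)
  -3x^3 + 30x^2 - 93x + 90 = (-(3/4)x - 15/8)(4x^2 - 50x + 114) + (-(405/4)x + 1215/4)
  4x^2 - 50x + 114 = (-(16/405)x + 152/405)(-(405/4)x + 1215/4) + (0)
Last nonzero remainder: -(405/4)x + 1215/4. Dividing through by -405/4 gives the monic gcd x - 3.
Cancel x - 3 from numerator and denominator to get the reduced form.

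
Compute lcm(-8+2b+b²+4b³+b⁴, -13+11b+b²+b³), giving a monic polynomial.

Repeated division with remainder:
  b⁴+4b³+b²+2b-8 = (b+3)(b³+b²+11b-13) + (-13b²-18b+31)
  b³+b²+11b-13 = (-(1/13)b+5/169)(-13b²-18b+31) + ((2352/169)b-2352/169)
  -13b²-18b+31 = (-(2197/2352)b-5239/2352)((2352/169)b-2352/169) + (0)
Last nonzero remainder: (2352/169)b-2352/169. Dividing through by 2352/169 gives the monic gcd b-1.
Then lcm(f, g) = f·g / gcd(f, g); expanding and making the result monic gives the answer.

-104+10b+9b²+56b³+22b⁴+6b⁵+b⁶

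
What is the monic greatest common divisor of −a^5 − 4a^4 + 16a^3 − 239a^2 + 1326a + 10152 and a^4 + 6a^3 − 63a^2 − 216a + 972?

Apply the Euclidean algorithm:
  −a^5 − 4a^4 + 16a^3 − 239a^2 + 1326a + 10152 = (−a + 2)(a^4 + 6a^3 − 63a^2 − 216a + 972) + (−59a^3 − 329a^2 + 2730a + 8208)
  a^4 + 6a^3 − 63a^2 − 216a + 972 = (−(1/59)a − 25/3481)(−59a^3 − 329a^2 + 2730a + 8208) + (−(66458/3481)a^2 − (199374/3481)a + 3588732/3481)
  −59a^3 − 329a^2 + 2730a + 8208 = ((205379/66458)a + 264556/33229)(−(66458/3481)a^2 − (199374/3481)a + 3588732/3481) + (0)
Last nonzero remainder: −(66458/3481)a^2 − (199374/3481)a + 3588732/3481. Dividing through by −66458/3481 gives the monic gcd a^2 + 3a − 54.

a^2 + 3a − 54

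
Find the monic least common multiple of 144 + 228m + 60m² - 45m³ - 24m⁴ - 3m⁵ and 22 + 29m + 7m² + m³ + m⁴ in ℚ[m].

-528 - 740m - 116m² + 129m³ + 38m⁴ + 10m⁵ + 6m⁶ + m⁷

Euclidean algorithm in ℚ[m]:
  -3m⁵ - 24m⁴ - 45m³ + 60m² + 228m + 144 = (-3m - 21)(m⁴ + m³ + 7m² + 29m + 22) + (-3m³ + 294m² + 903m + 606)
  m⁴ + m³ + 7m² + 29m + 22 = (-(1/3)m - 33)(-3m³ + 294m² + 903m + 606) + (10010m² + 30030m + 20020)
  -3m³ + 294m² + 903m + 606 = (-(3/10010)m + 303/10010)(10010m² + 30030m + 20020) + (0)
Last nonzero remainder: 10010m² + 30030m + 20020. Dividing through by 10010 gives the monic gcd m² + 3m + 2.
Then lcm(f, g) = f·g / gcd(f, g); expanding and making the result monic gives the answer.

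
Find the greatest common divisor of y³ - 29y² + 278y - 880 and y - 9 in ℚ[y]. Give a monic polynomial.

1

By polynomial division,
  y³ - 29y² + 278y - 880 = (y² - 20y + 98)(y - 9) + (2)
  y - 9 = ((1/2)y - 9/2)(2) + (0)
The last nonzero remainder is the constant 2, so the polynomials are coprime and gcd = 1.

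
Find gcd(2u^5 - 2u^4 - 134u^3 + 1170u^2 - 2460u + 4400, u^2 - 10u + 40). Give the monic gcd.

u^2 - 10u + 40

Apply the Euclidean algorithm:
  2u^5 - 2u^4 - 134u^3 + 1170u^2 - 2460u + 4400 = (2u^3 + 18u^2 - 34u + 110)(u^2 - 10u + 40) + (0)
The last nonzero remainder u^2 - 10u + 40 is already monic.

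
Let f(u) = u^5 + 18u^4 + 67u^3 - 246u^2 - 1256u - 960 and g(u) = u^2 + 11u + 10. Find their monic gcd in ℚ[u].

u^2 + 11u + 10

By polynomial division,
  u^5 + 18u^4 + 67u^3 - 246u^2 - 1256u - 960 = (u^3 + 7u^2 - 20u - 96)(u^2 + 11u + 10) + (0)
The last nonzero remainder u^2 + 11u + 10 is already monic.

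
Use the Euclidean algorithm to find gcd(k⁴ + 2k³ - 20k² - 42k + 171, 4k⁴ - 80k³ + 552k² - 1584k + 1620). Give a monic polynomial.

k² - 6k + 9

Euclidean algorithm in ℚ[k]:
  k⁴ + 2k³ - 20k² - 42k + 171 = (1/4)(4k⁴ - 80k³ + 552k² - 1584k + 1620) + (22k³ - 158k² + 354k - 234)
  4k⁴ - 80k³ + 552k² - 1584k + 1620 = ((2/11)k - 282/121)(22k³ - 158k² + 354k - 234) + ((14448/121)k² - (86688/121)k + 130032/121)
  22k³ - 158k² + 354k - 234 = ((1331/7224)k - 1573/7224)((14448/121)k² - (86688/121)k + 130032/121) + (0)
Last nonzero remainder: (14448/121)k² - (86688/121)k + 130032/121. Dividing through by 14448/121 gives the monic gcd k² - 6k + 9.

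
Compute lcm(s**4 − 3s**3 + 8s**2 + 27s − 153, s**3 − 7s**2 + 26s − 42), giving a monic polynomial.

Euclidean algorithm in ℚ[s]:
  s**4 − 3s**3 + 8s**2 + 27s − 153 = (s + 4)(s**3 − 7s**2 + 26s − 42) + (10s**2 − 35s + 15)
  s**3 − 7s**2 + 26s − 42 = ((1/10)s − 7/20)(10s**2 − 35s + 15) + ((49/4)s − 147/4)
  10s**2 − 35s + 15 = ((40/49)s − 20/49)((49/4)s − 147/4) + (0)
Last nonzero remainder: (49/4)s − 147/4. Dividing through by 49/4 gives the monic gcd s − 3.
Then lcm(f, g) = f·g / gcd(f, g); expanding and making the result monic gives the answer.

s**6 − 7s**5 + 34s**4 − 47s**3 − 149s**2 + 990s − 2142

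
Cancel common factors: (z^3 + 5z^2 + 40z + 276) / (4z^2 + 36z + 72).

(z^2 - z + 46)/(4z + 12)

By polynomial division,
  z^3 + 5z^2 + 40z + 276 = ((1/4)z - 1)(4z^2 + 36z + 72) + (58z + 348)
  4z^2 + 36z + 72 = ((2/29)z + 6/29)(58z + 348) + (0)
Last nonzero remainder: 58z + 348. Dividing through by 58 gives the monic gcd z + 6.
Cancel z + 6 from numerator and denominator to get the reduced form.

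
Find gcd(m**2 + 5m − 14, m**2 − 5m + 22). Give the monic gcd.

1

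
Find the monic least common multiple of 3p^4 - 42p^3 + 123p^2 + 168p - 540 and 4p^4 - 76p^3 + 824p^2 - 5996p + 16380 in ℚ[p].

p^6 - 19p^5 + 202p^4 - 1423p^3 + 3271p^2 + 5996p - 16380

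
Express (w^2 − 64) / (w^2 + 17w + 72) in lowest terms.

(w − 8)/(w + 9)

Repeated division with remainder:
  w^2 − 64 = (w^2 + 17w + 72) + (−17w − 136)
  w^2 + 17w + 72 = (−(1/17)w − 9/17)(−17w − 136) + (0)
Last nonzero remainder: −17w − 136. Dividing through by −17 gives the monic gcd w + 8.
Cancel w + 8 from numerator and denominator to get the reduced form.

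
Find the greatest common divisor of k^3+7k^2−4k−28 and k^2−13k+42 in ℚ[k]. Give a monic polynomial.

Apply the Euclidean algorithm:
  k^3+7k^2−4k−28 = (k+20)(k^2−13k+42) + (214k−868)
  k^2−13k+42 = ((1/214)k−957/22898)(214k−868) + (65520/11449)
  214k−868 = ((1225043/32760)k−354919/2340)(65520/11449) + (0)
The last nonzero remainder is the constant 65520/11449, so the polynomials are coprime and gcd = 1.

1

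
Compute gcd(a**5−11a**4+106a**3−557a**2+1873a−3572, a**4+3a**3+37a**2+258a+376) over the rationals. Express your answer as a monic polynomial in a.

Euclidean algorithm in ℚ[a]:
  a**5−11a**4+106a**3−557a**2+1873a−3572 = (a−14)(a**4+3a**3+37a**2+258a+376) + (111a**3−297a**2+5109a+1692)
  a**4+3a**3+37a**2+258a+376 = ((1/111)a+70/1369)(111a**3−297a**2+5109a+1692) + ((8432/1369)a**2−(25296/1369)a+396304/1369)
  111a**3−297a**2+5109a+1692 = ((151959/8432)a+12321/2108)((8432/1369)a**2−(25296/1369)a+396304/1369) + (0)
Last nonzero remainder: (8432/1369)a**2−(25296/1369)a+396304/1369. Dividing through by 8432/1369 gives the monic gcd a**2−3a+47.

a**2−3a+47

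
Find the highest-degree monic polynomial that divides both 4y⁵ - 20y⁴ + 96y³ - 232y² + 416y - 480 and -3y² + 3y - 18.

Repeated division with remainder:
  4y⁵ - 20y⁴ + 96y³ - 232y² + 416y - 480 = (-(4/3)y³ + (16/3)y² - (56/3)y + 80/3)(-3y² + 3y - 18) + (0)
Last nonzero remainder: -3y² + 3y - 18. Dividing through by -3 gives the monic gcd y² - y + 6.

y² - y + 6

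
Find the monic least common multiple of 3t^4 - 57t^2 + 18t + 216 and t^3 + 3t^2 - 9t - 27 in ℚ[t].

t^6 + 6t^5 - 10t^4 - 108t^3 - 63t^2 + 486t + 648

Euclidean algorithm in ℚ[t]:
  3t^4 - 57t^2 + 18t + 216 = (3t - 9)(t^3 + 3t^2 - 9t - 27) + (-3t^2 + 18t - 27)
  t^3 + 3t^2 - 9t - 27 = (-(1/3)t - 3)(-3t^2 + 18t - 27) + (36t - 108)
  -3t^2 + 18t - 27 = (-(1/12)t + 1/4)(36t - 108) + (0)
Last nonzero remainder: 36t - 108. Dividing through by 36 gives the monic gcd t - 3.
Then lcm(f, g) = f·g / gcd(f, g); expanding and making the result monic gives the answer.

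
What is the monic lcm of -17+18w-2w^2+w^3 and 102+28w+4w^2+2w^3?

Repeated division with remainder:
  w^3-2w^2+18w-17 = (1/2)(2w^3+4w^2+28w+102) + (-4w^2+4w-68)
  2w^3+4w^2+28w+102 = (-(1/2)w-3/2)(-4w^2+4w-68) + (0)
Last nonzero remainder: -4w^2+4w-68. Dividing through by -4 gives the monic gcd w^2-w+17.
Then lcm(f, g) = f·g / gcd(f, g); expanding and making the result monic gives the answer.

-51+37w+12w^2+w^3+w^4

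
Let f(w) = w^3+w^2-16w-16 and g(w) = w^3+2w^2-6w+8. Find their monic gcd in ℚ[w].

By polynomial division,
  w^3+w^2-16w-16 = (w^3+2w^2-6w+8) + (-w^2-10w-24)
  w^3+2w^2-6w+8 = (-w+8)(-w^2-10w-24) + (50w+200)
  -w^2-10w-24 = (-(1/50)w-3/25)(50w+200) + (0)
Last nonzero remainder: 50w+200. Dividing through by 50 gives the monic gcd w+4.

w+4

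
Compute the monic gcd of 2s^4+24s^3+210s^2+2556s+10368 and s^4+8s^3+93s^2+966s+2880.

s^3+3s^2+78s+576

By polynomial division,
  2s^4+24s^3+210s^2+2556s+10368 = (2)(s^4+8s^3+93s^2+966s+2880) + (8s^3+24s^2+624s+4608)
  s^4+8s^3+93s^2+966s+2880 = ((1/8)s+5/8)(8s^3+24s^2+624s+4608) + (0)
Last nonzero remainder: 8s^3+24s^2+624s+4608. Dividing through by 8 gives the monic gcd s^3+3s^2+78s+576.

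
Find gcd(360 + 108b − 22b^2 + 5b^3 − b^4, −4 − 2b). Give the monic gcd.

Repeated division with remainder:
  −b^4 + 5b^3 − 22b^2 + 108b + 360 = ((1/2)b^3 − (7/2)b^2 + 18b − 90)(−2b − 4) + (0)
Last nonzero remainder: −2b − 4. Dividing through by −2 gives the monic gcd b + 2.

2 + b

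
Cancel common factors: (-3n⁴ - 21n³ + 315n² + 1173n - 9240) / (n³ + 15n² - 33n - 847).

(-3n² - 9n + 120)/(n + 11)

Repeated division with remainder:
  -3n⁴ - 21n³ + 315n² + 1173n - 9240 = (-3n + 24)(n³ + 15n² - 33n - 847) + (-144n² - 576n + 11088)
  n³ + 15n² - 33n - 847 = (-(1/144)n - 11/144)(-144n² - 576n + 11088) + (0)
Last nonzero remainder: -144n² - 576n + 11088. Dividing through by -144 gives the monic gcd n² + 4n - 77.
Cancel n² + 4n - 77 from numerator and denominator to get the reduced form.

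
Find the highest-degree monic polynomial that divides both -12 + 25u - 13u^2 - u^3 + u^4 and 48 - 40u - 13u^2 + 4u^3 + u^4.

Apply the Euclidean algorithm:
  u^4 - u^3 - 13u^2 + 25u - 12 = (u^4 + 4u^3 - 13u^2 - 40u + 48) + (-5u^3 + 65u - 60)
  u^4 + 4u^3 - 13u^2 - 40u + 48 = (-(1/5)u - 4/5)(-5u^3 + 65u - 60) + (0)
Last nonzero remainder: -5u^3 + 65u - 60. Dividing through by -5 gives the monic gcd u^3 - 13u + 12.

12 - 13u + u^3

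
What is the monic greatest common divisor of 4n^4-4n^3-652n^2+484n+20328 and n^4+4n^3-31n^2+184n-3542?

n^2+4n-77

By polynomial division,
  4n^4-4n^3-652n^2+484n+20328 = (4)(n^4+4n^3-31n^2+184n-3542) + (-20n^3-528n^2-252n+34496)
  n^4+4n^3-31n^2+184n-3542 = (-(1/20)n+28/25)(-20n^3-528n^2-252n+34496) + ((13694/25)n^2+(54776/25)n-1054438/25)
  -20n^3-528n^2-252n+34496 = (-(250/6847)n-5600/6847)((13694/25)n^2+(54776/25)n-1054438/25) + (0)
Last nonzero remainder: (13694/25)n^2+(54776/25)n-1054438/25. Dividing through by 13694/25 gives the monic gcd n^2+4n-77.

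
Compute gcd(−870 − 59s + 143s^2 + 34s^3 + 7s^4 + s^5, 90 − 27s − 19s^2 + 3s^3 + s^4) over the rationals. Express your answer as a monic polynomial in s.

Repeated division with remainder:
  s^5 + 7s^4 + 34s^3 + 143s^2 − 59s − 870 = (s + 4)(s^4 + 3s^3 − 19s^2 − 27s + 90) + (41s^3 + 246s^2 − 41s − 1230)
  s^4 + 3s^3 − 19s^2 − 27s + 90 = ((1/41)s − 3/41)(41s^3 + 246s^2 − 41s − 1230) + (0)
Last nonzero remainder: 41s^3 + 246s^2 − 41s − 1230. Dividing through by 41 gives the monic gcd s^3 + 6s^2 − s − 30.

−30 − s + 6s^2 + s^3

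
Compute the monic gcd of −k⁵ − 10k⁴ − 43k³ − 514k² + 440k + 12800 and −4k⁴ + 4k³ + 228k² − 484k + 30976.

By polynomial division,
  −k⁵ − 10k⁴ − 43k³ − 514k² + 440k + 12800 = ((1/4)k + 11/4)(−4k⁴ + 4k³ + 228k² − 484k + 30976) + (−111k³ − 1020k² − 5973k − 72384)
  −4k⁴ + 4k³ + 228k² − 484k + 30976 = ((4/111)k − 1508/4107)(−111k³ − 1020k² − 5973k − 72384) + ((94080/1369)k² − (94080/1369)k + 6021120/1369)
  −111k³ − 1020k² − 5973k − 72384 = (−(50653/31360)k − 516113/31360)((94080/1369)k² − (94080/1369)k + 6021120/1369) + (0)
Last nonzero remainder: (94080/1369)k² − (94080/1369)k + 6021120/1369. Dividing through by 94080/1369 gives the monic gcd k² − k + 64.

k² − k + 64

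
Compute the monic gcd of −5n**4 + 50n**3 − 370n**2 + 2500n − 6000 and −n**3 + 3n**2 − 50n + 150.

n**2 + 50

By polynomial division,
  −5n**4 + 50n**3 − 370n**2 + 2500n − 6000 = (5n − 35)(−n**3 + 3n**2 − 50n + 150) + (−15n**2 − 750)
  −n**3 + 3n**2 − 50n + 150 = ((1/15)n − 1/5)(−15n**2 − 750) + (0)
Last nonzero remainder: −15n**2 − 750. Dividing through by −15 gives the monic gcd n**2 + 50.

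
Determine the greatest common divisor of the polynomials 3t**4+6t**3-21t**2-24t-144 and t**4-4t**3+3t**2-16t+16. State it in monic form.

Apply the Euclidean algorithm:
  3t**4+6t**3-21t**2-24t-144 = (3)(t**4-4t**3+3t**2-16t+16) + (18t**3-30t**2+24t-192)
  t**4-4t**3+3t**2-16t+16 = ((1/18)t-7/54)(18t**3-30t**2+24t-192) + (-(20/9)t**2-(20/9)t-80/9)
  18t**3-30t**2+24t-192 = (-(81/10)t+108/5)(-(20/9)t**2-(20/9)t-80/9) + (0)
Last nonzero remainder: -(20/9)t**2-(20/9)t-80/9. Dividing through by -20/9 gives the monic gcd t**2+t+4.

t**2+t+4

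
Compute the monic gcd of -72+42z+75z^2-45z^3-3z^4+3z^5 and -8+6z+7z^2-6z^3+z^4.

2-z-2z^2+z^3

Repeated division with remainder:
  3z^5-3z^4-45z^3+75z^2+42z-72 = (3z+15)(z^4-6z^3+7z^2+6z-8) + (24z^3-48z^2-24z+48)
  z^4-6z^3+7z^2+6z-8 = ((1/24)z-1/6)(24z^3-48z^2-24z+48) + (0)
Last nonzero remainder: 24z^3-48z^2-24z+48. Dividing through by 24 gives the monic gcd z^3-2z^2-z+2.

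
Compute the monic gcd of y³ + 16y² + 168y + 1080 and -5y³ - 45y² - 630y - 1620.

y² + 6y + 108

Apply the Euclidean algorithm:
  y³ + 16y² + 168y + 1080 = (-1/5)(-5y³ - 45y² - 630y - 1620) + (7y² + 42y + 756)
  -5y³ - 45y² - 630y - 1620 = (-(5/7)y - 15/7)(7y² + 42y + 756) + (0)
Last nonzero remainder: 7y² + 42y + 756. Dividing through by 7 gives the monic gcd y² + 6y + 108.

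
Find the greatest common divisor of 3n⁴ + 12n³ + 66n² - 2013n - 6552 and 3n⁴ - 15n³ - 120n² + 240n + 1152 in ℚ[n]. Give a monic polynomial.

n² - 5n - 24

Apply the Euclidean algorithm:
  3n⁴ + 12n³ + 66n² - 2013n - 6552 = (3n⁴ - 15n³ - 120n² + 240n + 1152) + (27n³ + 186n² - 2253n - 7704)
  3n⁴ - 15n³ - 120n² + 240n + 1152 = ((1/9)n - 107/81)(27n³ + 186n² - 2253n - 7704) + ((10153/27)n² - (50765/27)n - 81224/9)
  27n³ + 186n² - 2253n - 7704 = ((729/10153)n + 8667/10153)((10153/27)n² - (50765/27)n - 81224/9) + (0)
Last nonzero remainder: (10153/27)n² - (50765/27)n - 81224/9. Dividing through by 10153/27 gives the monic gcd n² - 5n - 24.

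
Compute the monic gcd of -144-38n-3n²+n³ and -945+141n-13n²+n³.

-9+n

Repeated division with remainder:
  n³-3n²-38n-144 = (n³-13n²+141n-945) + (10n²-179n+801)
  n³-13n²+141n-945 = ((1/10)n+49/100)(10n²-179n+801) + ((14861/100)n-133749/100)
  10n²-179n+801 = ((1000/14861)n-8900/14861)((14861/100)n-133749/100) + (0)
Last nonzero remainder: (14861/100)n-133749/100. Dividing through by 14861/100 gives the monic gcd n-9.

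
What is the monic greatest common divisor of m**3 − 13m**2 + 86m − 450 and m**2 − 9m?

m − 9

Euclidean algorithm in ℚ[m]:
  m**3 − 13m**2 + 86m − 450 = (m − 4)(m**2 − 9m) + (50m − 450)
  m**2 − 9m = ((1/50)m)(50m − 450) + (0)
Last nonzero remainder: 50m − 450. Dividing through by 50 gives the monic gcd m − 9.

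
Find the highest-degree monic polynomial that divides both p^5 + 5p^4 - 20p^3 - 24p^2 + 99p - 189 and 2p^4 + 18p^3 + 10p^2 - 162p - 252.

By polynomial division,
  p^5 + 5p^4 - 20p^3 - 24p^2 + 99p - 189 = ((1/2)p - 2)(2p^4 + 18p^3 + 10p^2 - 162p - 252) + (11p^3 + 77p^2 - 99p - 693)
  2p^4 + 18p^3 + 10p^2 - 162p - 252 = ((2/11)p + 4/11)(11p^3 + 77p^2 - 99p - 693) + (0)
Last nonzero remainder: 11p^3 + 77p^2 - 99p - 693. Dividing through by 11 gives the monic gcd p^3 + 7p^2 - 9p - 63.

p^3 + 7p^2 - 9p - 63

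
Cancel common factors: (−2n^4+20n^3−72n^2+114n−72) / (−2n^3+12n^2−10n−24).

(n^2−3n+3)/(n+1)

Euclidean algorithm in ℚ[n]:
  −2n^4+20n^3−72n^2+114n−72 = (n−4)(−2n^3+12n^2−10n−24) + (−14n^2+98n−168)
  −2n^3+12n^2−10n−24 = ((1/7)n+1/7)(−14n^2+98n−168) + (0)
Last nonzero remainder: −14n^2+98n−168. Dividing through by −14 gives the monic gcd n^2−7n+12.
Cancel n^2−7n+12 from numerator and denominator to get the reduced form.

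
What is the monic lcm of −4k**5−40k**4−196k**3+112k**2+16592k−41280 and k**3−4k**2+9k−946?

k**6−k**5−61k**4−567k**3−3840k**2+55948k−113520

Repeated division with remainder:
  −4k**5−40k**4−196k**3+112k**2+16592k−41280 = (−4k**2−56k−384)(k**3−4k**2+9k−946) + (−4704k**2−32928k−404544)
  k**3−4k**2+9k−946 = (−(1/4704)k+11/4704)(−4704k**2−32928k−404544) + (0)
Last nonzero remainder: −4704k**2−32928k−404544. Dividing through by −4704 gives the monic gcd k**2+7k+86.
Then lcm(f, g) = f·g / gcd(f, g); expanding and making the result monic gives the answer.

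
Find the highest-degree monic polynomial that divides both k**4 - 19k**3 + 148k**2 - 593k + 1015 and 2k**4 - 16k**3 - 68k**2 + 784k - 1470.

k**2 - 12k + 35

By polynomial division,
  k**4 - 19k**3 + 148k**2 - 593k + 1015 = (1/2)(2k**4 - 16k**3 - 68k**2 + 784k - 1470) + (-11k**3 + 182k**2 - 985k + 1750)
  2k**4 - 16k**3 - 68k**2 + 784k - 1470 = (-(2/11)k - 188/121)(-11k**3 + 182k**2 - 985k + 1750) + ((4318/121)k**2 - (51816/121)k + 151130/121)
  -11k**3 + 182k**2 - 985k + 1750 = (-(1331/4318)k + 3025/2159)((4318/121)k**2 - (51816/121)k + 151130/121) + (0)
Last nonzero remainder: (4318/121)k**2 - (51816/121)k + 151130/121. Dividing through by 4318/121 gives the monic gcd k**2 - 12k + 35.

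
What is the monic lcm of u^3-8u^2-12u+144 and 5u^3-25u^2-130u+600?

By polynomial division,
  u^3-8u^2-12u+144 = (1/5)(5u^3-25u^2-130u+600) + (-3u^2+14u+24)
  5u^3-25u^2-130u+600 = (-(5/3)u+5/9)(-3u^2+14u+24) + (-(880/9)u+1760/3)
  -3u^2+14u+24 = ((27/880)u+9/220)(-(880/9)u+1760/3) + (0)
Last nonzero remainder: -(880/9)u+1760/3. Dividing through by -880/9 gives the monic gcd u-6.
Then lcm(f, g) = f·g / gcd(f, g); expanding and making the result monic gives the answer.

u^5-7u^4-40u^3+292u^2+384u-2880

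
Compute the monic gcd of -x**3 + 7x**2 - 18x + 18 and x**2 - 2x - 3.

x - 3

Apply the Euclidean algorithm:
  -x**3 + 7x**2 - 18x + 18 = (-x + 5)(x**2 - 2x - 3) + (-11x + 33)
  x**2 - 2x - 3 = (-(1/11)x - 1/11)(-11x + 33) + (0)
Last nonzero remainder: -11x + 33. Dividing through by -11 gives the monic gcd x - 3.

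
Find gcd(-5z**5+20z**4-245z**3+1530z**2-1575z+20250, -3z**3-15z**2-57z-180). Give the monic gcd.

z**2+z+15

Euclidean algorithm in ℚ[z]:
  -5z**5+20z**4-245z**3+1530z**2-1575z+20250 = ((5/3)z**2-15z+125)(-3z**3-15z**2-57z-180) + (2850z**2+2850z+42750)
  -3z**3-15z**2-57z-180 = (-(1/950)z-2/475)(2850z**2+2850z+42750) + (0)
Last nonzero remainder: 2850z**2+2850z+42750. Dividing through by 2850 gives the monic gcd z**2+z+15.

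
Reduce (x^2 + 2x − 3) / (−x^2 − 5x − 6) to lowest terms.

Euclidean algorithm in ℚ[x]:
  x^2 + 2x − 3 = (−1)(−x^2 − 5x − 6) + (−3x − 9)
  −x^2 − 5x − 6 = ((1/3)x + 2/3)(−3x − 9) + (0)
Last nonzero remainder: −3x − 9. Dividing through by −3 gives the monic gcd x + 3.
Cancel x + 3 from numerator and denominator to get the reduced form.

(−x + 1)/(x + 2)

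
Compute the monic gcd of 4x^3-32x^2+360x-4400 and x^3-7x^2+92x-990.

x^2+2x+110

Euclidean algorithm in ℚ[x]:
  4x^3-32x^2+360x-4400 = (4)(x^3-7x^2+92x-990) + (-4x^2-8x-440)
  x^3-7x^2+92x-990 = (-(1/4)x+9/4)(-4x^2-8x-440) + (0)
Last nonzero remainder: -4x^2-8x-440. Dividing through by -4 gives the monic gcd x^2+2x+110.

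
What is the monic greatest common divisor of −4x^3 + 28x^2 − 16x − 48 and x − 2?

x − 2

By polynomial division,
  −4x^3 + 28x^2 − 16x − 48 = (−4x^2 + 20x + 24)(x − 2) + (0)
The last nonzero remainder x − 2 is already monic.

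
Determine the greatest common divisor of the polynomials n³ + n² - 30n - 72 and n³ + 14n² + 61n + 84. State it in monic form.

Euclidean algorithm in ℚ[n]:
  n³ + n² - 30n - 72 = (n³ + 14n² + 61n + 84) + (-13n² - 91n - 156)
  n³ + 14n² + 61n + 84 = (-(1/13)n - 7/13)(-13n² - 91n - 156) + (0)
Last nonzero remainder: -13n² - 91n - 156. Dividing through by -13 gives the monic gcd n² + 7n + 12.

n² + 7n + 12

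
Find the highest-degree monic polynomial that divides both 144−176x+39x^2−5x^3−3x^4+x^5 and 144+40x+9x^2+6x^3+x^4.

36+x+2x^2+x^3

Repeated division with remainder:
  x^5−3x^4−5x^3+39x^2−176x+144 = (x−9)(x^4+6x^3+9x^2+40x+144) + (40x^3+80x^2+40x+1440)
  x^4+6x^3+9x^2+40x+144 = ((1/40)x+1/10)(40x^3+80x^2+40x+1440) + (0)
Last nonzero remainder: 40x^3+80x^2+40x+1440. Dividing through by 40 gives the monic gcd x^3+2x^2+x+36.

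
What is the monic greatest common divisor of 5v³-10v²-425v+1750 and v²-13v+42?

v-7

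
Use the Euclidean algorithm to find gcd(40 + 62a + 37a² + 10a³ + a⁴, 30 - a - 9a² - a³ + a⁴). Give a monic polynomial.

By polynomial division,
  a⁴ + 10a³ + 37a² + 62a + 40 = (a⁴ - a³ - 9a² - a + 30) + (11a³ + 46a² + 63a + 10)
  a⁴ - a³ - 9a² - a + 30 = ((1/11)a - 57/121)(11a³ + 46a² + 63a + 10) + ((840/121)a² + (3360/121)a + 4200/121)
  11a³ + 46a² + 63a + 10 = ((1331/840)a + 121/420)((840/121)a² + (3360/121)a + 4200/121) + (0)
Last nonzero remainder: (840/121)a² + (3360/121)a + 4200/121. Dividing through by 840/121 gives the monic gcd a² + 4a + 5.

5 + 4a + a²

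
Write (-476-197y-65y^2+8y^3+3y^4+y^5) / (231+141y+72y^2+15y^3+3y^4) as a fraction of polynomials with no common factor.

Repeated division with remainder:
  y^5+3y^4+8y^3-65y^2-197y-476 = ((1/3)y-2/3)(3y^4+15y^3+72y^2+141y+231) + (-6y^3-64y^2-180y-322)
  3y^4+15y^3+72y^2+141y+231 = (-(1/2)y+17/6)(-6y^3-64y^2-180y-322) + ((490/3)y^2+490y+3430/3)
  -6y^3-64y^2-180y-322 = (-(9/245)y-69/245)((490/3)y^2+490y+3430/3) + (0)
Last nonzero remainder: (490/3)y^2+490y+3430/3. Dividing through by 490/3 gives the monic gcd y^2+3y+7.
Cancel y^2+3y+7 from numerator and denominator to get the reduced form.

(-68+y+y^3)/(33+6y+3y^2)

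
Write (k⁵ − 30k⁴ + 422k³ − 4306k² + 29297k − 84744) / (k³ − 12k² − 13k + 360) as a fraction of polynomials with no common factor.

Euclidean algorithm in ℚ[k]:
  k⁵ − 30k⁴ + 422k³ − 4306k² + 29297k − 84744 = (k² − 18k + 219)(k³ − 12k² − 13k + 360) + (−2272k² + 38624k − 163584)
  k³ − 12k² − 13k + 360 = (−(1/2272)k − 5/2272)(−2272k² + 38624k − 163584) + (0)
Last nonzero remainder: −2272k² + 38624k − 163584. Dividing through by −2272 gives the monic gcd k² − 17k + 72.
Cancel k² − 17k + 72 from numerator and denominator to get the reduced form.

(k³ − 13k² + 129k − 1177)/(k + 5)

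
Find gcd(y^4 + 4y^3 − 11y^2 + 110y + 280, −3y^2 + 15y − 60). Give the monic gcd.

y^2 − 5y + 20

Euclidean algorithm in ℚ[y]:
  y^4 + 4y^3 − 11y^2 + 110y + 280 = (−(1/3)y^2 − 3y − 14/3)(−3y^2 + 15y − 60) + (0)
Last nonzero remainder: −3y^2 + 15y − 60. Dividing through by −3 gives the monic gcd y^2 − 5y + 20.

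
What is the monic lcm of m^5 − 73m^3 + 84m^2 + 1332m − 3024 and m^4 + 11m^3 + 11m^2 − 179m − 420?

Apply the Euclidean algorithm:
  m^5 − 73m^3 + 84m^2 + 1332m − 3024 = (m − 11)(m^4 + 11m^3 + 11m^2 − 179m − 420) + (37m^3 + 384m^2 − 217m − 7644)
  m^4 + 11m^3 + 11m^2 − 179m − 420 = ((1/37)m + 23/1369)(37m^3 + 384m^2 − 217m − 7644) + ((14256/1369)m^2 + (42768/1369)m − 399168/1369)
  37m^3 + 384m^2 − 217m − 7644 = ((50653/14256)m + 124579/4752)((14256/1369)m^2 + (42768/1369)m − 399168/1369) + (0)
Last nonzero remainder: (14256/1369)m^2 + (42768/1369)m − 399168/1369. Dividing through by 14256/1369 gives the monic gcd m^2 + 3m − 28.
Then lcm(f, g) = f·g / gcd(f, g); expanding and making the result monic gives the answer.

m^7 + 8m^6 − 58m^5 − 500m^4 + 909m^3 + 8892m^2 − 4212m − 45360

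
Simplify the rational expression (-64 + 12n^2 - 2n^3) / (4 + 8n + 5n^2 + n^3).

Apply the Euclidean algorithm:
  -2n^3 + 12n^2 - 64 = (-2)(n^3 + 5n^2 + 8n + 4) + (22n^2 + 16n - 56)
  n^3 + 5n^2 + 8n + 4 = ((1/22)n + 47/242)(22n^2 + 16n - 56) + ((900/121)n + 1800/121)
  22n^2 + 16n - 56 = ((1331/450)n - 847/225)((900/121)n + 1800/121) + (0)
Last nonzero remainder: (900/121)n + 1800/121. Dividing through by 900/121 gives the monic gcd n + 2.
Cancel n + 2 from numerator and denominator to get the reduced form.

(-32 + 16n - 2n^2)/(2 + 3n + n^2)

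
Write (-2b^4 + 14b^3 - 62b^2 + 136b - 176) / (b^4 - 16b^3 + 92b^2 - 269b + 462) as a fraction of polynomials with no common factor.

(-2b^2 + 8b - 16)/(b^2 - 13b + 42)

Repeated division with remainder:
  -2b^4 + 14b^3 - 62b^2 + 136b - 176 = (-2)(b^4 - 16b^3 + 92b^2 - 269b + 462) + (-18b^3 + 122b^2 - 402b + 748)
  b^4 - 16b^3 + 92b^2 - 269b + 462 = (-(1/18)b + 83/162)(-18b^3 + 122b^2 - 402b + 748) + ((580/81)b^2 - (580/27)b + 6380/81)
  -18b^3 + 122b^2 - 402b + 748 = (-(729/290)b + 1377/145)((580/81)b^2 - (580/27)b + 6380/81) + (0)
Last nonzero remainder: (580/81)b^2 - (580/27)b + 6380/81. Dividing through by 580/81 gives the monic gcd b^2 - 3b + 11.
Cancel b^2 - 3b + 11 from numerator and denominator to get the reduced form.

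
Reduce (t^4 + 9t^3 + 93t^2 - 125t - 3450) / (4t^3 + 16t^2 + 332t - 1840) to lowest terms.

(t^2 + t - 30)/(4t - 16)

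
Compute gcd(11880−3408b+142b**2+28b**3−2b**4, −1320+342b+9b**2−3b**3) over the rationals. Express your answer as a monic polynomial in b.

−110+b+b**2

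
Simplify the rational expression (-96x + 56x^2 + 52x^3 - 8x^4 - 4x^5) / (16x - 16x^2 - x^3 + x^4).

(24 + 4x - 4x^2)/(-4 + x)

Apply the Euclidean algorithm:
  -4x^5 - 8x^4 + 52x^3 + 56x^2 - 96x = (-4x - 12)(x^4 - x^3 - 16x^2 + 16x) + (-24x^3 - 72x^2 + 96x)
  x^4 - x^3 - 16x^2 + 16x = (-(1/24)x + 1/6)(-24x^3 - 72x^2 + 96x) + (0)
Last nonzero remainder: -24x^3 - 72x^2 + 96x. Dividing through by -24 gives the monic gcd x^3 + 3x^2 - 4x.
Cancel x^3 + 3x^2 - 4x from numerator and denominator to get the reduced form.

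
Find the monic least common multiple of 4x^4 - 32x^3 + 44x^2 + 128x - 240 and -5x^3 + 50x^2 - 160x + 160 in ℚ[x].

Repeated division with remainder:
  4x^4 - 32x^3 + 44x^2 + 128x - 240 = (-(4/5)x - 8/5)(-5x^3 + 50x^2 - 160x + 160) + (-4x^2 + 16)
  -5x^3 + 50x^2 - 160x + 160 = ((5/4)x - 25/2)(-4x^2 + 16) + (-180x + 360)
  -4x^2 + 16 = ((1/45)x + 2/45)(-180x + 360) + (0)
Last nonzero remainder: -180x + 360. Dividing through by -180 gives the monic gcd x - 2.
Then lcm(f, g) = f·g / gcd(f, g); expanding and making the result monic gives the answer.

x^6 - 16x^5 + 91x^4 - 184x^3 - 140x^2 + 992x - 960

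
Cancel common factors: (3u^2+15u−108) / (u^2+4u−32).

(3u+27)/(u+8)

Repeated division with remainder:
  3u^2+15u−108 = (3)(u^2+4u−32) + (3u−12)
  u^2+4u−32 = ((1/3)u+8/3)(3u−12) + (0)
Last nonzero remainder: 3u−12. Dividing through by 3 gives the monic gcd u−4.
Cancel u−4 from numerator and denominator to get the reduced form.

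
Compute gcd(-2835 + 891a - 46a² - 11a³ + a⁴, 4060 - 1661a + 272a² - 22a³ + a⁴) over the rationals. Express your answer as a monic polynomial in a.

35 - 11a + a²

Apply the Euclidean algorithm:
  a⁴ - 11a³ - 46a² + 891a - 2835 = (a⁴ - 22a³ + 272a² - 1661a + 4060) + (11a³ - 318a² + 2552a - 6895)
  a⁴ - 22a³ + 272a² - 1661a + 4060 = ((1/11)a + 76/121)(11a³ - 318a² + 2552a - 6895) + ((29008/121)a² - (29008/11)a + 1015280/121)
  11a³ - 318a² + 2552a - 6895 = ((1331/29008)a - 23837/29008)((29008/121)a² - (29008/11)a + 1015280/121) + (0)
Last nonzero remainder: (29008/121)a² - (29008/11)a + 1015280/121. Dividing through by 29008/121 gives the monic gcd a² - 11a + 35.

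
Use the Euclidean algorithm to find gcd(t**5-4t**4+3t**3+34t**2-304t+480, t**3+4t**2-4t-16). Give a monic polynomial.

Repeated division with remainder:
  t**5-4t**4+3t**3+34t**2-304t+480 = (t**2-8t+39)(t**3+4t**2-4t-16) + (-138t**2-276t+1104)
  t**3+4t**2-4t-16 = (-(1/138)t-1/69)(-138t**2-276t+1104) + (0)
Last nonzero remainder: -138t**2-276t+1104. Dividing through by -138 gives the monic gcd t**2+2t-8.

t**2+2t-8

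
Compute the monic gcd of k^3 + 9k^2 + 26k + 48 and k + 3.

1

By polynomial division,
  k^3 + 9k^2 + 26k + 48 = (k^2 + 6k + 8)(k + 3) + (24)
  k + 3 = ((1/24)k + 1/8)(24) + (0)
The last nonzero remainder is the constant 24, so the polynomials are coprime and gcd = 1.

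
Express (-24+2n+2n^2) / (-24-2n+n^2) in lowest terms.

(-6+2n)/(-6+n)

Euclidean algorithm in ℚ[n]:
  2n^2+2n-24 = (2)(n^2-2n-24) + (6n+24)
  n^2-2n-24 = ((1/6)n-1)(6n+24) + (0)
Last nonzero remainder: 6n+24. Dividing through by 6 gives the monic gcd n+4.
Cancel n+4 from numerator and denominator to get the reduced form.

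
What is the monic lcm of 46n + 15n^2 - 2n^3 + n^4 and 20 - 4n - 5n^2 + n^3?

By polynomial division,
  n^4 - 2n^3 + 15n^2 + 46n = (n + 3)(n^3 - 5n^2 - 4n + 20) + (34n^2 + 38n - 60)
  n^3 - 5n^2 - 4n + 20 = ((1/34)n - 52/289)(34n^2 + 38n - 60) + ((1330/289)n + 2660/289)
  34n^2 + 38n - 60 = ((4913/665)n - 867/133)((1330/289)n + 2660/289) + (0)
Last nonzero remainder: (1330/289)n + 2660/289. Dividing through by 1330/289 gives the monic gcd n + 2.
Then lcm(f, g) = f·g / gcd(f, g); expanding and making the result monic gives the answer.

460n - 172n^2 - 79n^3 + 39n^4 - 9n^5 + n^6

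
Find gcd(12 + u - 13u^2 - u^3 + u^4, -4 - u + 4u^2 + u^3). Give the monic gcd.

-1 + u^2

By polynomial division,
  u^4 - u^3 - 13u^2 + u + 12 = (u - 5)(u^3 + 4u^2 - u - 4) + (8u^2 - 8)
  u^3 + 4u^2 - u - 4 = ((1/8)u + 1/2)(8u^2 - 8) + (0)
Last nonzero remainder: 8u^2 - 8. Dividing through by 8 gives the monic gcd u^2 - 1.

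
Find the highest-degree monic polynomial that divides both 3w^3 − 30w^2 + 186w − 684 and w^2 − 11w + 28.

1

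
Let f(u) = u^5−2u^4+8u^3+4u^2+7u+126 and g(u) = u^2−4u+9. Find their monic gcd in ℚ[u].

Repeated division with remainder:
  u^5−2u^4+8u^3+4u^2+7u+126 = (u^3+2u^2+7u+14)(u^2−4u+9) + (0)
The last nonzero remainder u^2−4u+9 is already monic.

u^2−4u+9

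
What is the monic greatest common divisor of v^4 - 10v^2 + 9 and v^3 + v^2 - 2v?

By polynomial division,
  v^4 - 10v^2 + 9 = (v - 1)(v^3 + v^2 - 2v) + (-7v^2 - 2v + 9)
  v^3 + v^2 - 2v = (-(1/7)v - 5/49)(-7v^2 - 2v + 9) + (-(45/49)v + 45/49)
  -7v^2 - 2v + 9 = ((343/45)v + 49/5)(-(45/49)v + 45/49) + (0)
Last nonzero remainder: -(45/49)v + 45/49. Dividing through by -45/49 gives the monic gcd v - 1.

v - 1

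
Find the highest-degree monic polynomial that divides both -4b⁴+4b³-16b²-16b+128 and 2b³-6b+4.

b+2

Repeated division with remainder:
  -4b⁴+4b³-16b²-16b+128 = (-2b+2)(2b³-6b+4) + (-28b²+4b+120)
  2b³-6b+4 = (-(1/14)b-1/98)(-28b²+4b+120) + ((128/49)b+256/49)
  -28b²+4b+120 = (-(343/32)b+735/32)((128/49)b+256/49) + (0)
Last nonzero remainder: (128/49)b+256/49. Dividing through by 128/49 gives the monic gcd b+2.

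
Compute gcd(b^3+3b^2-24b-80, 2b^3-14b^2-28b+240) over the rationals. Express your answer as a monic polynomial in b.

By polynomial division,
  b^3+3b^2-24b-80 = (1/2)(2b^3-14b^2-28b+240) + (10b^2-10b-200)
  2b^3-14b^2-28b+240 = ((1/5)b-6/5)(10b^2-10b-200) + (0)
Last nonzero remainder: 10b^2-10b-200. Dividing through by 10 gives the monic gcd b^2-b-20.

b^2-b-20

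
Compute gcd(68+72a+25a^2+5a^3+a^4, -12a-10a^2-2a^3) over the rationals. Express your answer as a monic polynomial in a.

By polynomial division,
  a^4+5a^3+25a^2+72a+68 = (-(1/2)a)(-2a^3-10a^2-12a) + (19a^2+72a+68)
  -2a^3-10a^2-12a = (-(2/19)a-46/361)(19a^2+72a+68) + ((1564/361)a+3128/361)
  19a^2+72a+68 = ((6859/1564)a+361/46)((1564/361)a+3128/361) + (0)
Last nonzero remainder: (1564/361)a+3128/361. Dividing through by 1564/361 gives the monic gcd a+2.

2+a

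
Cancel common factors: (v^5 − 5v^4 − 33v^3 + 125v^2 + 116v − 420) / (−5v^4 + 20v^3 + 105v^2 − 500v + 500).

Euclidean algorithm in ℚ[v]:
  v^5 − 5v^4 − 33v^3 + 125v^2 + 116v − 420 = (−(1/5)v + 1/5)(−5v^4 + 20v^3 + 105v^2 − 500v + 500) + (−16v^3 + 4v^2 + 316v − 520)
  −5v^4 + 20v^3 + 105v^2 − 500v + 500 = ((5/16)v − 75/64)(−16v^3 + 4v^2 + 316v − 520) + ((175/16)v^2 + (525/16)v − 875/8)
  −16v^3 + 4v^2 + 316v − 520 = (−(256/175)v + 832/175)((175/16)v^2 + (525/16)v − 875/8) + (0)
Last nonzero remainder: (175/16)v^2 + (525/16)v − 875/8. Dividing through by 175/16 gives the monic gcd v^2 + 3v − 10.
Cancel v^2 + 3v − 10 from numerator and denominator to get the reduced form.

(−v^3 + 8v^2 − v − 42)/(5v^2 − 35v + 50)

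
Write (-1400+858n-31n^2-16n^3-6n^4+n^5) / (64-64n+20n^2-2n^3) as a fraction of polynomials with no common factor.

(175+24n-n^3)/(-8+2n)

Euclidean algorithm in ℚ[n]:
  n^5-6n^4-16n^3-31n^2+858n-1400 = (-(1/2)n^2-2n+4)(-2n^3+20n^2-64n+64) + (-207n^2+1242n-1656)
  -2n^3+20n^2-64n+64 = ((2/207)n-8/207)(-207n^2+1242n-1656) + (0)
Last nonzero remainder: -207n^2+1242n-1656. Dividing through by -207 gives the monic gcd n^2-6n+8.
Cancel n^2-6n+8 from numerator and denominator to get the reduced form.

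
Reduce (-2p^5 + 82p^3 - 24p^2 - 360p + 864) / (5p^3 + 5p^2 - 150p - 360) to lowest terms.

(-2p^3 - 6p^2 + 28p - 48)/(5p + 20)

Euclidean algorithm in ℚ[p]:
  -2p^5 + 82p^3 - 24p^2 - 360p + 864 = (-(2/5)p^2 + (2/5)p + 4)(5p^3 + 5p^2 - 150p - 360) + (-128p^2 + 384p + 2304)
  5p^3 + 5p^2 - 150p - 360 = (-(5/128)p - 5/32)(-128p^2 + 384p + 2304) + (0)
Last nonzero remainder: -128p^2 + 384p + 2304. Dividing through by -128 gives the monic gcd p^2 - 3p - 18.
Cancel p^2 - 3p - 18 from numerator and denominator to get the reduced form.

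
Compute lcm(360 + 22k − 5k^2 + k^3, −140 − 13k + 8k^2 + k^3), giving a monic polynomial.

−10080 + 464k + 566k^2 − 21k^3 − 2k^4 + k^5

Euclidean algorithm in ℚ[k]:
  k^3 − 5k^2 + 22k + 360 = (k^3 + 8k^2 − 13k − 140) + (−13k^2 + 35k + 500)
  k^3 + 8k^2 − 13k − 140 = (−(1/13)k − 139/169)(−13k^2 + 35k + 500) + ((9168/169)k + 45840/169)
  −13k^2 + 35k + 500 = (−(2197/9168)k + 4225/2292)((9168/169)k + 45840/169) + (0)
Last nonzero remainder: (9168/169)k + 45840/169. Dividing through by 9168/169 gives the monic gcd k + 5.
Then lcm(f, g) = f·g / gcd(f, g); expanding and making the result monic gives the answer.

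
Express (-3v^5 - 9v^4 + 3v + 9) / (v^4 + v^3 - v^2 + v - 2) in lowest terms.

(-3v^2 - 12v - 9)/(v + 2)

Apply the Euclidean algorithm:
  -3v^5 - 9v^4 + 3v + 9 = (-3v - 6)(v^4 + v^3 - v^2 + v - 2) + (3v^3 - 3v^2 + 3v - 3)
  v^4 + v^3 - v^2 + v - 2 = ((1/3)v + 2/3)(3v^3 - 3v^2 + 3v - 3) + (0)
Last nonzero remainder: 3v^3 - 3v^2 + 3v - 3. Dividing through by 3 gives the monic gcd v^3 - v^2 + v - 1.
Cancel v^3 - v^2 + v - 1 from numerator and denominator to get the reduced form.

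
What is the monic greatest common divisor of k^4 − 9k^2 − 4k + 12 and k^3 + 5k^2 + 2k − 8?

Repeated division with remainder:
  k^4 − 9k^2 − 4k + 12 = (k − 5)(k^3 + 5k^2 + 2k − 8) + (14k^2 + 14k − 28)
  k^3 + 5k^2 + 2k − 8 = ((1/14)k + 2/7)(14k^2 + 14k − 28) + (0)
Last nonzero remainder: 14k^2 + 14k − 28. Dividing through by 14 gives the monic gcd k^2 + k − 2.

k^2 + k − 2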